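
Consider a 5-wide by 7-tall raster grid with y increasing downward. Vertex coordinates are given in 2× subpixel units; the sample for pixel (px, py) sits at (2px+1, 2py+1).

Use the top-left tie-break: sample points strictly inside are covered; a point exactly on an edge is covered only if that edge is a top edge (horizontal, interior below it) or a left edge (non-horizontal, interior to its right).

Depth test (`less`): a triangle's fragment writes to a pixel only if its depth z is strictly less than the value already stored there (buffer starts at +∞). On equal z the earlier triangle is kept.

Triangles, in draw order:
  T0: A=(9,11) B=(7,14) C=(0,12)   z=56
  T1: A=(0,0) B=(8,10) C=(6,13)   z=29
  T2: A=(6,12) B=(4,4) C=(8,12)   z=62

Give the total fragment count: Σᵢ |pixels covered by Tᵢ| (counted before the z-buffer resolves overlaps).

T0:
  2·area = 25
  edge (9, 11)→(7, 14): d=(-2,3) right/bottom  bias=-1
  edge (7, 14)→(0, 12): d=(-7,-2) top-left  bias=+0
  edge (0, 12)→(9, 11): d=(9,-1) top-left  bias=+0
    (4,5)@(9, 11): e=[0,25,0] → ·  [on edge]
    (2,6)@(5, 13): e=[8,3,14] → #
    (3,6)@(7, 13): e=[2,7,16] → #
    (4,6)@(9, 13): e=[-4,11,18] → ·
  covered (2 px):
    · · · · ·
    · · · · ·
    · · · · ·
    · · · · ·
    · · · · ·
    · · · · ·
    · · # # ·
T1:
  2·area = 44
  edge (0, 0)→(8, 10): d=(8,10) right/bottom  bias=-1
  edge (8, 10)→(6, 13): d=(-2,3) right/bottom  bias=-1
  edge (6, 13)→(0, 0): d=(-6,-13) top-left  bias=+0
    (1,2)@(3, 5): e=[10,25,9] → #
    (2,2)@(5, 5): e=[-10,19,35] → ·
    (1,3)@(3, 7): e=[26,21,-3] → ·
    (2,3)@(5, 7): e=[6,15,23] → #
    (3,3)@(7, 7): e=[-14,9,49] → ·
    (2,4)@(5, 9): e=[22,11,11] → #
    (3,4)@(7, 9): e=[2,5,37] → #
    (4,4)@(9, 9): e=[-18,-1,63] → ·
    (2,5)@(5, 11): e=[38,7,-1] → ·
    (3,5)@(7, 11): e=[18,1,25] → #
    (4,5)@(9, 11): e=[-2,-5,51] → ·
    (3,6)@(7, 13): e=[34,-3,13] → ·
  covered (5 px):
    · · · · ·
    · · · · ·
    · # · · ·
    · · # · ·
    · · # # ·
    · · · # ·
    · · · · ·
T2:
  2·area = 16
  edge (6, 12)→(4, 4): d=(-2,-8) top-left  bias=+0
  edge (4, 4)→(8, 12): d=(4,8) right/bottom  bias=-1
  edge (8, 12)→(6, 12): d=(-2,0) right/bottom  bias=-1
    (2,3)@(5, 7): e=[2,4,10] → #
    (3,3)@(7, 7): e=[18,-12,10] → ·
    (2,4)@(5, 9): e=[-2,12,6] → ·
    (3,5)@(7, 11): e=[10,4,2] → #
    (4,5)@(9, 11): e=[26,-12,2] → ·
    (3,6)@(7, 13): e=[6,12,-2] → ·
  covered (2 px):
    · · · · ·
    · · · · ·
    · · · · ·
    · · # · ·
    · · · · ·
    · · · # ·
    · · · · ·

Final: 9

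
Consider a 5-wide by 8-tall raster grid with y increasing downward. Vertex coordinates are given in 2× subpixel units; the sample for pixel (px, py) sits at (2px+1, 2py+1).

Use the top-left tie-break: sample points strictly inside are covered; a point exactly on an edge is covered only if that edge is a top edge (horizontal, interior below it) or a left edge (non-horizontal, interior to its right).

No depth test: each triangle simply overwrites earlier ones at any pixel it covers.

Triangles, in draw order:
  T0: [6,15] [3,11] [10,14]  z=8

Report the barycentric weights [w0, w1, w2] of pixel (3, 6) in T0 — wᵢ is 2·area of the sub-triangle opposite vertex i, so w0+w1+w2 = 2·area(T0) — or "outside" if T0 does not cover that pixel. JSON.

T0:
  2·area = 19
  edge (6, 15)→(3, 11): d=(-3,-4) top-left  bias=+0
  edge (3, 11)→(10, 14): d=(7,3) right/bottom  bias=-1
  edge (10, 14)→(6, 15): d=(-4,1) right/bottom  bias=-1
    (1,5)@(3, 11): e=[0,0,19] → .  [on edge]
    (2,6)@(5, 13): e=[2,8,9] → X
    (3,6)@(7, 13): e=[10,2,7] → X
    (4,6)@(9, 13): e=[18,-4,5] → .
    (2,7)@(5, 15): e=[-4,22,1] → .
    (3,7)@(7, 15): e=[4,16,-1] → .
  covered (2 px):
    . . . . .
    . . . . .
    . . . . .
    . . . . .
    . . . . .
    . . . . .
    . . X X .
    . . . . .

Result: [2,7,10]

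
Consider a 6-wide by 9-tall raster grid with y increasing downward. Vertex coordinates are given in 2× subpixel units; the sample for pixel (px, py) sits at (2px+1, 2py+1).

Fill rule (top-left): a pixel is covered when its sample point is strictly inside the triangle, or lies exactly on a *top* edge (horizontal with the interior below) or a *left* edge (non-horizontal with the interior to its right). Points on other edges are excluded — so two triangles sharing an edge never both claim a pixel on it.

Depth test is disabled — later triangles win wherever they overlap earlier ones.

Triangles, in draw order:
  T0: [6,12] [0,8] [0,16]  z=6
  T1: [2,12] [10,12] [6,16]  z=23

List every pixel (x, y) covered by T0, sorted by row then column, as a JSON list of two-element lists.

T0:
  2·area = 48  (B↔C swapped to make it positive)
  edge (6, 12)→(0, 16): d=(-6,4) right/bottom  bias=-1
  edge (0, 16)→(0, 8): d=(0,-8) top-left  bias=+0
  edge (0, 8)→(6, 12): d=(6,4) right/bottom  bias=-1
    (0,4)@(1, 9): e=[38,8,2] → █
    (1,4)@(3, 9): e=[30,24,-6] → ·
    (0,5)@(1, 11): e=[26,8,14] → █
    (1,5)@(3, 11): e=[18,24,6] → █
    (2,5)@(5, 11): e=[10,40,-2] → ·
    (0,6)@(1, 13): e=[14,8,26] → █
    (2,6)@(5, 13): e=[-2,40,10] → ·
    (0,7)@(1, 15): e=[2,8,38] → █
    (1,7)@(3, 15): e=[-6,24,30] → ·
    (0,8)@(1, 17): e=[-10,8,50] → ·
  covered (6 px):
    · · · · · ·
    · · · · · ·
    · · · · · ·
    · · · · · ·
    █ · · · · ·
    █ █ · · · ·
    █ █ · · · ·
    █ · · · · ·
    · · · · · ·
T1:
  2·area = 32
  edge (2, 12)→(10, 12): d=(8,0) top-left  bias=+0
  edge (10, 12)→(6, 16): d=(-4,4) right/bottom  bias=-1
  edge (6, 16)→(2, 12): d=(-4,-4) top-left  bias=+0
    (0,5)@(1, 11): e=[-8,40,0] → ·  [on edge]
    (5,5)@(11, 11): e=[-8,0,40] → ·  [on edge]
    (1,6)@(3, 13): e=[8,24,0] → █  [on edge]
    (2,6)@(5, 13): e=[8,16,8] → █
    (3,6)@(7, 13): e=[8,8,16] → █
    (4,6)@(9, 13): e=[8,0,24] → ·  [on edge]
    (1,7)@(3, 15): e=[24,16,-8] → ·
    (2,7)@(5, 15): e=[24,8,0] → █  [on edge]
    (3,7)@(7, 15): e=[24,0,8] → ·  [on edge]
    (2,8)@(5, 17): e=[40,0,-8] → ·  [on edge]
    (3,8)@(7, 17): e=[40,-8,0] → ·  [on edge]
  covered (4 px):
    · · · · · ·
    · · · · · ·
    · · · · · ·
    · · · · · ·
    · · · · · ·
    · · · · · ·
    · █ █ █ · ·
    · · █ · · ·
    · · · · · ·

Result: [[0,4],[0,5],[1,5],[0,6],[1,6],[0,7]]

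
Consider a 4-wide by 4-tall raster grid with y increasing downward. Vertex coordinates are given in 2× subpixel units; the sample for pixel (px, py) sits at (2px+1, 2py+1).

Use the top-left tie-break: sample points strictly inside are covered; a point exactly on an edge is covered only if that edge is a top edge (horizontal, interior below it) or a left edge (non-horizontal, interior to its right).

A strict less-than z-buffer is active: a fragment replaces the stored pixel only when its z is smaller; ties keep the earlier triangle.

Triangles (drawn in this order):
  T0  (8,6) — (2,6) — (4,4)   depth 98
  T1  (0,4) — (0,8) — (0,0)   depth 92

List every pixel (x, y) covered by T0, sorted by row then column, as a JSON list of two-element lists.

T0:
  2·area = 12
  edge (8, 6)→(2, 6): d=(-6,0) right/bottom  bias=-1
  edge (2, 6)→(4, 4): d=(2,-2) top-left  bias=+0
  edge (4, 4)→(8, 6): d=(4,2) right/bottom  bias=-1
    (3,0)@(7, 1): e=[30,0,-18] → ·  [on edge]
    (2,1)@(5, 3): e=[18,0,-6] → ·  [on edge]
    (1,2)@(3, 5): e=[6,0,6] → #  [on edge]
    (2,2)@(5, 5): e=[6,4,2] → #
    (3,2)@(7, 5): e=[6,8,-2] → ·
    (0,3)@(1, 7): e=[-6,0,18] → ·  [on edge]
    (1,3)@(3, 7): e=[-6,4,14] → ·
    (2,3)@(5, 7): e=[-6,8,10] → ·
  covered (2 px):
    · · · ·
    · · · ·
    · # # ·
    · · · ·
T1:
  degenerate (2·area = 0) — covers nothing

Answer: [[1,2],[2,2]]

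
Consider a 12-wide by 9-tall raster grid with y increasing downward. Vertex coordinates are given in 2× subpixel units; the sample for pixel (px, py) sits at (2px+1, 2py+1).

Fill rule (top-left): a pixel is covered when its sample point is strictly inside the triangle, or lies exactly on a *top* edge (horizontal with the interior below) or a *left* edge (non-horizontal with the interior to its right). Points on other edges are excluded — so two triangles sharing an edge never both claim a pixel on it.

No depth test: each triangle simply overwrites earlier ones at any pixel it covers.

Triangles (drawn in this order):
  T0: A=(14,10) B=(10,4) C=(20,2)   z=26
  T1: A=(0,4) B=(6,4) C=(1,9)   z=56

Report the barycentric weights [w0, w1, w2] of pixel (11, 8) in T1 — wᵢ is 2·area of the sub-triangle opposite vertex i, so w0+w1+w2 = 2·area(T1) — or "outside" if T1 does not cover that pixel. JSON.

T0:
  2·area = 68
  edge (14, 10)→(10, 4): d=(-4,-6) top-left  bias=+0
  edge (10, 4)→(20, 2): d=(10,-2) top-left  bias=+0
  edge (20, 2)→(14, 10): d=(-6,8) right/bottom  bias=-1
    (7,1)@(15, 3): e=[34,0,34] → █  [on edge]
    (8,1)@(17, 3): e=[46,4,18] → █
    (9,1)@(19, 3): e=[58,8,2] → █
    (10,1)@(21, 3): e=[70,12,-14] → ·
    (2,2)@(5, 5): e=[-34,0,102] → ·  [on edge]
    (5,2)@(11, 5): e=[2,12,54] → █
    (6,2)@(13, 5): e=[14,16,38] → █
    (9,2)@(19, 5): e=[50,28,-10] → ·
    (5,3)@(11, 7): e=[-6,32,42] → ·
    (6,3)@(13, 7): e=[6,36,26] → █
    (8,3)@(17, 7): e=[30,44,-6] → ·
    (6,4)@(13, 9): e=[-2,56,14] → ·
  covered (9 px):
    · · · · · · · · · · · ·
    · · · · · · · █ █ █ · ·
    · · · · · █ █ █ █ · · ·
    · · · · · · █ █ · · · ·
    · · · · · · · · · · · ·
    · · · · · · · · · · · ·
    · · · · · · · · · · · ·
    · · · · · · · · · · · ·
    · · · · · · · · · · · ·
T1:
  2·area = 30
  edge (0, 4)→(6, 4): d=(6,0) top-left  bias=+0
  edge (6, 4)→(1, 9): d=(-5,5) right/bottom  bias=-1
  edge (1, 9)→(0, 4): d=(-1,-5) top-left  bias=+0
    (4,0)@(9, 1): e=[-18,0,48] → ·  [on edge]
    (3,1)@(7, 3): e=[-6,0,36] → ·  [on edge]
    (0,2)@(1, 5): e=[6,20,4] → █
    (1,2)@(3, 5): e=[6,10,14] → █
    (2,2)@(5, 5): e=[6,0,24] → ·  [on edge]
    (0,3)@(1, 7): e=[18,10,2] → █
    (1,3)@(3, 7): e=[18,0,12] → ·  [on edge]
    (0,4)@(1, 9): e=[30,0,0] → ·  [on edge]
  covered (3 px):
    · · · · · · · · · · · ·
    · · · · · · · · · · · ·
    █ █ · · · · · · · · · ·
    █ · · · · · · · · · · ·
    · · · · · · · · · · · ·
    · · · · · · · · · · · ·
    · · · · · · · · · · · ·
    · · · · · · · · · · · ·
    · · · · · · · · · · · ·

Result: "outside"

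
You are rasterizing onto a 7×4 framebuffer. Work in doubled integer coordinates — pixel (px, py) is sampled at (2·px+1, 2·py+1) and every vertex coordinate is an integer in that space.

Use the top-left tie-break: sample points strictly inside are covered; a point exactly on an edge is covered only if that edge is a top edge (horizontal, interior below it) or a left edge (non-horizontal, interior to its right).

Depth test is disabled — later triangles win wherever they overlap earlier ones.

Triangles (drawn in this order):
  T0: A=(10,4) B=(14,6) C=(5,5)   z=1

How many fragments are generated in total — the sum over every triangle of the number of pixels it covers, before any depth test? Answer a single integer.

T0:
  2·area = 14
  edge (10, 4)→(14, 6): d=(4,2) right/bottom  bias=-1
  edge (14, 6)→(5, 5): d=(-9,-1) top-left  bias=+0
  edge (5, 5)→(10, 4): d=(5,-1) top-left  bias=+0
    (2,2)@(5, 5): e=[14,0,0] → #  [on edge]
    (3,2)@(7, 5): e=[10,2,2] → #
    (4,2)@(9, 5): e=[6,4,4] → #
    (5,2)@(11, 5): e=[2,6,6] → #
    (6,2)@(13, 5): e=[-2,8,8] → ·
    (2,3)@(5, 7): e=[22,-18,10] → ·
    (3,3)@(7, 7): e=[18,-16,12] → ·
    (4,3)@(9, 7): e=[14,-14,14] → ·
    (5,3)@(11, 7): e=[10,-12,16] → ·
  covered (4 px):
    · · · · · · ·
    · · · · · · ·
    · · # # # # ·
    · · · · · · ·

Final: 4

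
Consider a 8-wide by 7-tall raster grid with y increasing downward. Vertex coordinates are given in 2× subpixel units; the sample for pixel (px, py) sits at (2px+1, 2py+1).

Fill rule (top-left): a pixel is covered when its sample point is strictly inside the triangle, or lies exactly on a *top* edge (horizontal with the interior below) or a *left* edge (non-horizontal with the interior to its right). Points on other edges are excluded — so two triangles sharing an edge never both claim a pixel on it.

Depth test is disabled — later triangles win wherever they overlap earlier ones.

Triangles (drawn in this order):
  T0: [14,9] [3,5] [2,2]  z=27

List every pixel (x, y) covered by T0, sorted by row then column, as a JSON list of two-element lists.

T0:
  2·area = 29
  edge (14, 9)→(3, 5): d=(-11,-4) top-left  bias=+0
  edge (3, 5)→(2, 2): d=(-1,-3) top-left  bias=+0
  edge (2, 2)→(14, 9): d=(12,7) right/bottom  bias=-1
    (1,1)@(3, 3): e=[22,2,5] → █
    (2,1)@(5, 3): e=[30,8,-9] → ·
    (1,2)@(3, 5): e=[0,0,29] → █  [on edge]
    (2,2)@(5, 5): e=[8,6,15] → █
    (3,2)@(7, 5): e=[16,12,1] → █
    (4,2)@(9, 5): e=[24,18,-13] → ·
    (1,3)@(3, 7): e=[-22,-2,53] → ·
    (2,3)@(5, 7): e=[-14,4,39] → ·
    (3,3)@(7, 7): e=[-6,10,25] → ·
    (4,3)@(9, 7): e=[2,16,11] → █
    (5,3)@(11, 7): e=[10,22,-3] → ·
    (4,4)@(9, 9): e=[-20,14,35] → ·
    (2,5)@(5, 11): e=[-58,0,87] → ·  [on edge]
  covered (5 px):
    · · · · · · · ·
    · █ · · · · · ·
    · █ █ █ · · · ·
    · · · · █ · · ·
    · · · · · · · ·
    · · · · · · · ·
    · · · · · · · ·

Result: [[1,1],[1,2],[2,2],[3,2],[4,3]]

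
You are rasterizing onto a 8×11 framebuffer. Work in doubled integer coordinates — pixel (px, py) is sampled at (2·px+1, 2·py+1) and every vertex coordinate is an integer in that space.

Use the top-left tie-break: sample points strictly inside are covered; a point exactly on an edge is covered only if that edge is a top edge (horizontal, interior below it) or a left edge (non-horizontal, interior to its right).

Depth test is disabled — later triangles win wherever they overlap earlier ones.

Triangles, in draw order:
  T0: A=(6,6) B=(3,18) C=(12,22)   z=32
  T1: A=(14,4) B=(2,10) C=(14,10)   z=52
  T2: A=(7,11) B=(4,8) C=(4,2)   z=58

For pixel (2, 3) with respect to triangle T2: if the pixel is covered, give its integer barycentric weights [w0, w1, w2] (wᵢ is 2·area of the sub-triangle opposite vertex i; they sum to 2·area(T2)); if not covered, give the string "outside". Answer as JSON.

T0:
  2·area = 120  (B↔C swapped to make it positive)
  edge (6, 6)→(12, 22): d=(6,16) right/bottom  bias=-1
  edge (12, 22)→(3, 18): d=(-9,-4) top-left  bias=+0
  edge (3, 18)→(6, 6): d=(3,-12) top-left  bias=+0
    (3,4)@(7, 9): e=[2,97,21] → #
    (4,4)@(9, 9): e=[-30,105,45] → ·
    (2,5)@(5, 11): e=[46,71,3] → #
    (4,5)@(9, 11): e=[-18,87,51] → ·
    (2,6)@(5, 13): e=[58,53,9] → #
    (4,6)@(9, 13): e=[-6,69,57] → ·
    (2,7)@(5, 15): e=[70,35,15] → #
    (4,7)@(9, 15): e=[6,51,63] → #
    (5,7)@(11, 15): e=[-26,59,87] → ·
    (2,8)@(5, 17): e=[82,17,21] → #
    (5,8)@(11, 17): e=[-14,41,93] → ·
    (2,9)@(5, 19): e=[94,-1,27] → ·
  covered (14 px):
    · · · · · · · ·
    · · · · · · · ·
    · · · · · · · ·
    · · · · · · · ·
    · · · # · · · ·
    · · # # · · · ·
    · · # # · · · ·
    · · # # # · · ·
    · · # # # · · ·
    · · · # # · · ·
    · · · · · # · ·
T1:
  2·area = 72  (B↔C swapped to make it positive)
  edge (14, 4)→(14, 10): d=(0,6) right/bottom  bias=-1
  edge (14, 10)→(2, 10): d=(-12,0) right/bottom  bias=-1
  edge (2, 10)→(14, 4): d=(12,-6) top-left  bias=+0
    (6,2)@(13, 5): e=[6,60,6] → #
    (7,2)@(15, 5): e=[-6,60,18] → ·
    (4,3)@(9, 7): e=[30,36,6] → #
    (5,3)@(11, 7): e=[18,36,18] → #
    (7,3)@(15, 7): e=[-6,36,42] → ·
    (2,4)@(5, 9): e=[54,12,6] → #
    (3,4)@(7, 9): e=[42,12,18] → #
    (7,4)@(15, 9): e=[-6,12,66] → ·
    (2,5)@(5, 11): e=[54,-12,30] → ·
    (3,5)@(7, 11): e=[42,-12,42] → ·
    (4,5)@(9, 11): e=[30,-12,54] → ·
    (5,5)@(11, 11): e=[18,-12,66] → ·
  covered (9 px):
    · · · · · · · ·
    · · · · · · · ·
    · · · · · · # ·
    · · · · # # # ·
    · · # # # # # ·
    · · · · · · · ·
    · · · · · · · ·
    · · · · · · · ·
    · · · · · · · ·
    · · · · · · · ·
    · · · · · · · ·
T2:
  2·area = 18
  edge (7, 11)→(4, 8): d=(-3,-3) top-left  bias=+0
  edge (4, 8)→(4, 2): d=(0,-6) top-left  bias=+0
  edge (4, 2)→(7, 11): d=(3,9) right/bottom  bias=-1
    (0,2)@(1, 5): e=[0,-18,36] → ·  [on edge]
    (2,2)@(5, 5): e=[12,6,0] → ·  [on edge]
    (1,3)@(3, 7): e=[0,-6,24] → ·  [on edge]
    (2,3)@(5, 7): e=[6,6,6] → #
    (3,3)@(7, 7): e=[12,18,-12] → ·
    (2,4)@(5, 9): e=[0,6,12] → #  [on edge]
    (3,4)@(7, 9): e=[6,18,-6] → ·
    (2,5)@(5, 11): e=[-6,6,18] → ·
    (3,5)@(7, 11): e=[0,18,0] → ·  [on edge]
    (4,6)@(9, 13): e=[0,30,-12] → ·  [on edge]
    (5,7)@(11, 15): e=[0,42,-24] → ·  [on edge]
    (4,8)@(9, 17): e=[-12,30,0] → ·  [on edge]
    (6,8)@(13, 17): e=[0,54,-36] → ·  [on edge]
    (7,9)@(15, 19): e=[0,66,-48] → ·  [on edge]
  covered (2 px):
    · · · · · · · ·
    · · · · · · · ·
    · · · · · · · ·
    · · # · · · · ·
    · · # · · · · ·
    · · · · · · · ·
    · · · · · · · ·
    · · · · · · · ·
    · · · · · · · ·
    · · · · · · · ·
    · · · · · · · ·

Result: [6,6,6]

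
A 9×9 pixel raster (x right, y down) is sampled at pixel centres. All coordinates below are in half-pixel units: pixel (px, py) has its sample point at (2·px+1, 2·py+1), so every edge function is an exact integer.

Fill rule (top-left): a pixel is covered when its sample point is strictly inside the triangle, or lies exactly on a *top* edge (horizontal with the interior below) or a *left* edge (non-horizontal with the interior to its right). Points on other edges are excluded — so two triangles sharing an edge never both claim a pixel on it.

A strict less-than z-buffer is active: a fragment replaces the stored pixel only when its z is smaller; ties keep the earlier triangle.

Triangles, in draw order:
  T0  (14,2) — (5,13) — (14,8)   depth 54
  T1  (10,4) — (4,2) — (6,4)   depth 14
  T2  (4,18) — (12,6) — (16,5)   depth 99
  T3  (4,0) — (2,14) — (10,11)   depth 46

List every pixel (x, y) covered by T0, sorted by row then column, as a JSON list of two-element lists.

T0:
  2·area = 54  (B↔C swapped to make it positive)
  edge (14, 2)→(14, 8): d=(0,6) right/bottom  bias=-1
  edge (14, 8)→(5, 13): d=(-9,5) right/bottom  bias=-1
  edge (5, 13)→(14, 2): d=(9,-11) top-left  bias=+0
    (6,2)@(13, 5): e=[6,32,16] → █
    (7,2)@(15, 5): e=[-6,22,38] → ·
    (5,3)@(11, 7): e=[18,24,12] → █
    (7,3)@(15, 7): e=[-6,4,56] → ·
    (4,4)@(9, 9): e=[30,16,8] → █
    (6,4)@(13, 9): e=[6,-4,52] → ·
    (3,5)@(7, 11): e=[42,8,4] → █
    (4,5)@(9, 11): e=[30,-2,26] → ·
    (5,5)@(11, 11): e=[18,-12,48] → ·
    (2,6)@(5, 13): e=[54,0,0] → ·  [on edge]
    (3,6)@(7, 13): e=[42,-10,22] → ·
  covered (6 px):
    · · · · · · · · ·
    · · · · · · · · ·
    · · · · · · █ · ·
    · · · · · █ █ · ·
    · · · · █ █ · · ·
    · · · █ · · · · ·
    · · · · · · · · ·
    · · · · · · · · ·
    · · · · · · · · ·
T1:
  2·area = 8  (B↔C swapped to make it positive)
  edge (10, 4)→(6, 4): d=(-4,0) right/bottom  bias=-1
  edge (6, 4)→(4, 2): d=(-2,-2) top-left  bias=+0
  edge (4, 2)→(10, 4): d=(6,2) right/bottom  bias=-1
    (0,0)@(1, 1): e=[12,-4,0] → ·  [on edge]
    (1,0)@(3, 1): e=[12,0,-4] → ·  [on edge]
    (2,1)@(5, 3): e=[4,0,4] → █  [on edge]
    (3,1)@(7, 3): e=[4,4,0] → ·  [on edge]
    (2,2)@(5, 5): e=[-4,-4,16] → ·
    (3,2)@(7, 5): e=[-4,0,12] → ·  [on edge]
    (6,2)@(13, 5): e=[-4,12,0] → ·  [on edge]
    (4,3)@(9, 7): e=[-12,0,20] → ·  [on edge]
    (5,4)@(11, 9): e=[-20,0,28] → ·  [on edge]
    (6,5)@(13, 11): e=[-28,0,36] → ·  [on edge]
    (7,6)@(15, 13): e=[-36,0,44] → ·  [on edge]
    (8,7)@(17, 15): e=[-44,0,52] → ·  [on edge]
  covered (1 px):
    · · · · · · · · ·
    · · █ · · · · · ·
    · · · · · · · · ·
    · · · · · · · · ·
    · · · · · · · · ·
    · · · · · · · · ·
    · · · · · · · · ·
    · · · · · · · · ·
    · · · · · · · · ·
T2:
  2·area = 40
  edge (4, 18)→(12, 6): d=(8,-12) top-left  bias=+0
  edge (12, 6)→(16, 5): d=(4,-1) top-left  bias=+0
  edge (16, 5)→(4, 18): d=(-12,13) right/bottom  bias=-1
    (6,3)@(13, 7): e=[20,5,15] → █
    (7,3)@(15, 7): e=[44,7,-11] → ·
    (5,4)@(11, 9): e=[12,11,17] → █
    (6,4)@(13, 9): e=[36,13,-9] → ·
    (4,5)@(9, 11): e=[4,17,19] → █
    (5,5)@(11, 11): e=[28,19,-7] → ·
    (4,6)@(9, 13): e=[20,25,-5] → ·
  covered (3 px):
    · · · · · · · · ·
    · · · · · · · · ·
    · · · · · · · · ·
    · · · · · · █ · ·
    · · · · · █ · · ·
    · · · · █ · · · ·
    · · · · · · · · ·
    · · · · · · · · ·
    · · · · · · · · ·
T3:
  2·area = 106  (B↔C swapped to make it positive)
  edge (4, 0)→(10, 11): d=(6,11) right/bottom  bias=-1
  edge (10, 11)→(2, 14): d=(-8,3) right/bottom  bias=-1
  edge (2, 14)→(4, 0): d=(2,-14) top-left  bias=+0
    (2,1)@(5, 3): e=[7,79,20] → █
    (3,1)@(7, 3): e=[-15,73,48] → ·
    (2,2)@(5, 5): e=[19,63,24] → █
    (3,2)@(7, 5): e=[-3,57,52] → ·
    (1,3)@(3, 7): e=[53,53,0] → █  [on edge]
    (3,3)@(7, 7): e=[9,41,56] → █
    (4,3)@(9, 7): e=[-13,35,84] → ·
    (1,4)@(3, 9): e=[65,37,4] → █
    (4,4)@(9, 9): e=[-1,19,88] → ·
    (1,5)@(3, 11): e=[77,21,8] → █
    (4,5)@(9, 11): e=[11,3,92] → █
    (5,5)@(11, 11): e=[-11,-3,120] → ·
  covered (13 px):
    · · · · · · · · ·
    · · █ · · · · · ·
    · · █ · · · · · ·
    · █ █ █ · · · · ·
    · █ █ █ · · · · ·
    · █ █ █ █ · · · ·
    · █ · · · · · · ·
    · · · · · · · · ·
    · · · · · · · · ·

Answer: [[6,2],[5,3],[6,3],[4,4],[5,4],[3,5]]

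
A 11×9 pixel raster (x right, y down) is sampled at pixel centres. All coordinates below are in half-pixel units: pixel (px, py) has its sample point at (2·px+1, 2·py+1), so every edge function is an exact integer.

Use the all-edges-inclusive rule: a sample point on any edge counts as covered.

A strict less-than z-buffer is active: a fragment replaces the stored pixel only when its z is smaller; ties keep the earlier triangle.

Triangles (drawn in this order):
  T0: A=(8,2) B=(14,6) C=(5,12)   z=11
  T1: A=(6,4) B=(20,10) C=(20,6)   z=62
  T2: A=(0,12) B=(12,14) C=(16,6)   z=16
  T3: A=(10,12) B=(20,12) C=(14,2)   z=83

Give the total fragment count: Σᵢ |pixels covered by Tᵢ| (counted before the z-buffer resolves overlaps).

T0:
  2·area = 72
  edge (8, 2)→(14, 6): d=(6,4) inclusive
  edge (14, 6)→(5, 12): d=(-9,6) inclusive
  edge (5, 12)→(8, 2): d=(3,-10) inclusive
    (4,1)@(9, 3): e=[2,57,13] → █
    (5,1)@(11, 3): e=[-6,45,33] → ·
    (4,2)@(9, 5): e=[14,39,19] → █
    (5,2)@(11, 5): e=[6,27,39] → █
    (6,2)@(13, 5): e=[-2,15,59] → ·
    (3,3)@(7, 7): e=[34,33,5] → █
    (6,3)@(13, 7): e=[10,-3,65] → ·
    (3,4)@(7, 9): e=[46,15,11] → █
    (5,4)@(11, 9): e=[30,-9,51] → ·
    (3,5)@(7, 11): e=[58,-3,17] → ·
    (4,5)@(9, 11): e=[50,-15,37] → ·
  covered (8 px):
    · · · · · · · · · · ·
    · · · · █ · · · · · ·
    · · · · █ █ · · · · ·
    · · · █ █ █ · · · · ·
    · · · █ █ · · · · · ·
    · · · · · · · · · · ·
    · · · · · · · · · · ·
    · · · · · · · · · · ·
    · · · · · · · · · · ·
T1:
  2·area = 56  (B↔C swapped to make it positive)
  edge (6, 4)→(20, 6): d=(14,2) inclusive
  edge (20, 6)→(20, 10): d=(0,4) inclusive
  edge (20, 10)→(6, 4): d=(-14,-6) inclusive
    (4,2)@(9, 5): e=[8,44,4] → █
    (5,2)@(11, 5): e=[4,36,16] → █
    (6,2)@(13, 5): e=[0,28,28] → █  [on edge]
    (7,2)@(15, 5): e=[-4,20,40] → ·
    (4,3)@(9, 7): e=[36,44,-24] → ·
    (5,3)@(11, 7): e=[32,36,-12] → ·
    (6,3)@(13, 7): e=[28,28,0] → █  [on edge]
    (7,3)@(15, 7): e=[24,20,12] → █
    (8,3)@(17, 7): e=[20,12,24] → █
    (9,3)@(19, 7): e=[16,4,36] → █
    (10,3)@(21, 7): e=[12,-4,48] → ·
    (6,4)@(13, 9): e=[56,28,-28] → ·
  covered (8 px):
    · · · · · · · · · · ·
    · · · · · · · · · · ·
    · · · · █ █ █ · · · ·
    · · · · · · █ █ █ █ ·
    · · · · · · · · · █ ·
    · · · · · · · · · · ·
    · · · · · · · · · · ·
    · · · · · · · · · · ·
    · · · · · · · · · · ·
T2:
  2·area = 104  (B↔C swapped to make it positive)
  edge (0, 12)→(16, 6): d=(16,-6) inclusive
  edge (16, 6)→(12, 14): d=(-4,8) inclusive
  edge (12, 14)→(0, 12): d=(-12,-2) inclusive
    (7,3)@(15, 7): e=[10,4,90] → █
    (8,3)@(17, 7): e=[22,-12,94] → ·
    (4,4)@(9, 9): e=[6,44,54] → █
    (5,4)@(11, 9): e=[18,28,58] → █
    (6,4)@(13, 9): e=[30,12,62] → █
    (7,4)@(15, 9): e=[42,-4,66] → ·
    (1,5)@(3, 11): e=[2,84,18] → █
    (2,5)@(5, 11): e=[14,68,22] → █
    (3,5)@(7, 11): e=[26,52,26] → █
    (7,5)@(15, 11): e=[74,-12,42] → ·
    (1,6)@(3, 13): e=[34,76,-6] → ·
    (2,6)@(5, 13): e=[46,60,-2] → ·
  covered (13 px):
    · · · · · · · · · · ·
    · · · · · · · · · · ·
    · · · · · · · · · · ·
    · · · · · · · █ · · ·
    · · · · █ █ █ · · · ·
    · █ █ █ █ █ █ · · · ·
    · · · █ █ █ · · · · ·
    · · · · · · · · · · ·
    · · · · · · · · · · ·
T3:
  2·area = 100  (B↔C swapped to make it positive)
  edge (10, 12)→(14, 2): d=(4,-10) inclusive
  edge (14, 2)→(20, 12): d=(6,10) inclusive
  edge (20, 12)→(10, 12): d=(-10,0) inclusive
    (6,2)@(13, 5): e=[2,28,70] → █
    (7,2)@(15, 5): e=[22,8,70] → █
    (8,2)@(17, 5): e=[42,-12,70] → ·
    (6,3)@(13, 7): e=[10,40,50] → █
    (8,3)@(17, 7): e=[50,0,50] → █  [on edge]
    (9,3)@(19, 7): e=[70,-20,50] → ·
    (6,4)@(13, 9): e=[18,52,30] → █
    (9,4)@(19, 9): e=[78,-8,30] → ·
    (5,5)@(11, 11): e=[6,84,10] → █
    (9,5)@(19, 11): e=[86,4,10] → █
    (10,5)@(21, 11): e=[106,-16,10] → ·
    (5,6)@(11, 13): e=[14,96,-10] → ·
  covered (13 px):
    · · · · · · · · · · ·
    · · · · · · · · · · ·
    · · · · · · █ █ · · ·
    · · · · · · █ █ █ · ·
    · · · · · · █ █ █ · ·
    · · · · · █ █ █ █ █ ·
    · · · · · · · · · · ·
    · · · · · · · · · · ·
    · · · · · · · · · · ·

Final: 42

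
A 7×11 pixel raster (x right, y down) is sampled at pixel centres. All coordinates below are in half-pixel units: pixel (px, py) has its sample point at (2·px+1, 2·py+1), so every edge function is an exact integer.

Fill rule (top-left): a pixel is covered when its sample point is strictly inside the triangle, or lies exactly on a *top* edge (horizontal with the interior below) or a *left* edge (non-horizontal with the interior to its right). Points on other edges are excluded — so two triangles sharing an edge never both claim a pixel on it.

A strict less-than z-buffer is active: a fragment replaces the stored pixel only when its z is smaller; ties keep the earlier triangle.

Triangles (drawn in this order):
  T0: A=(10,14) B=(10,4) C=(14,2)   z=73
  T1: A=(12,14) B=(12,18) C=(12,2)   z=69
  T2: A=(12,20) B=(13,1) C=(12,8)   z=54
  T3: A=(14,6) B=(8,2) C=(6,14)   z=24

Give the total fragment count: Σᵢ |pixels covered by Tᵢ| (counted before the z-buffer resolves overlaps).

T0:
  2·area = 40
  edge (10, 14)→(10, 4): d=(0,-10) top-left  bias=+0
  edge (10, 4)→(14, 2): d=(4,-2) top-left  bias=+0
  edge (14, 2)→(10, 14): d=(-4,12) right/bottom  bias=-1
    (6,1)@(13, 3): e=[30,2,8] → █
    (5,2)@(11, 5): e=[10,6,24] → █
    (6,2)@(13, 5): e=[30,10,0] → ·  [on edge]
    (5,3)@(11, 7): e=[10,14,16] → █
    (6,3)@(13, 7): e=[30,18,-8] → ·
    (5,4)@(11, 9): e=[10,22,8] → █
    (6,4)@(13, 9): e=[30,26,-16] → ·
    (5,5)@(11, 11): e=[10,30,0] → ·  [on edge]
    (4,8)@(9, 17): e=[-10,50,0] → ·  [on edge]
  covered (4 px):
    · · · · · · ·
    · · · · · · █
    · · · · · █ ·
    · · · · · █ ·
    · · · · · █ ·
    · · · · · · ·
    · · · · · · ·
    · · · · · · ·
    · · · · · · ·
    · · · · · · ·
    · · · · · · ·
T1:
  degenerate (2·area = 0) — covers nothing
T2:
  2·area = 12  (B↔C swapped to make it positive)
  edge (12, 20)→(12, 8): d=(0,-12) top-left  bias=+0
  edge (12, 8)→(13, 1): d=(1,-7) top-left  bias=+0
  edge (13, 1)→(12, 20): d=(-1,19) right/bottom  bias=-1
    (6,0)@(13, 1): e=[12,0,0] → ·  [on edge]
    (5,7)@(11, 15): e=[-12,0,24] → ·  [on edge]
  covered (0 px):
    · · · · · · ·
    · · · · · · ·
    · · · · · · ·
    · · · · · · ·
    · · · · · · ·
    · · · · · · ·
    · · · · · · ·
    · · · · · · ·
    · · · · · · ·
    · · · · · · ·
    · · · · · · ·
T3:
  2·area = 80  (B↔C swapped to make it positive)
  edge (14, 6)→(6, 14): d=(-8,8) right/bottom  bias=-1
  edge (6, 14)→(8, 2): d=(2,-12) top-left  bias=+0
  edge (8, 2)→(14, 6): d=(6,4) right/bottom  bias=-1
    (4,1)@(9, 3): e=[64,14,2] → █
    (5,1)@(11, 3): e=[48,38,-6] → ·
    (4,2)@(9, 5): e=[48,18,14] → █
    (5,2)@(11, 5): e=[32,42,6] → █
    (6,2)@(13, 5): e=[16,66,-2] → ·
    (4,3)@(9, 7): e=[32,22,26] → █
    (6,3)@(13, 7): e=[0,70,10] → ·  [on edge]
    (3,4)@(7, 9): e=[32,2,46] → █
    (5,4)@(11, 9): e=[0,50,30] → ·  [on edge]
    (3,5)@(7, 11): e=[16,6,58] → █
    (4,5)@(9, 11): e=[0,30,50] → ·  [on edge]
    (3,6)@(7, 13): e=[0,10,70] → ·  [on edge]
    (2,7)@(5, 15): e=[0,-10,90] → ·  [on edge]
    (1,8)@(3, 17): e=[0,-30,110] → ·  [on edge]
    (0,9)@(1, 19): e=[0,-50,130] → ·  [on edge]
  covered (8 px):
    · · · · · · ·
    · · · · █ · ·
    · · · · █ █ ·
    · · · · █ █ ·
    · · · █ █ · ·
    · · · █ · · ·
    · · · · · · ·
    · · · · · · ·
    · · · · · · ·
    · · · · · · ·
    · · · · · · ·

Final: 12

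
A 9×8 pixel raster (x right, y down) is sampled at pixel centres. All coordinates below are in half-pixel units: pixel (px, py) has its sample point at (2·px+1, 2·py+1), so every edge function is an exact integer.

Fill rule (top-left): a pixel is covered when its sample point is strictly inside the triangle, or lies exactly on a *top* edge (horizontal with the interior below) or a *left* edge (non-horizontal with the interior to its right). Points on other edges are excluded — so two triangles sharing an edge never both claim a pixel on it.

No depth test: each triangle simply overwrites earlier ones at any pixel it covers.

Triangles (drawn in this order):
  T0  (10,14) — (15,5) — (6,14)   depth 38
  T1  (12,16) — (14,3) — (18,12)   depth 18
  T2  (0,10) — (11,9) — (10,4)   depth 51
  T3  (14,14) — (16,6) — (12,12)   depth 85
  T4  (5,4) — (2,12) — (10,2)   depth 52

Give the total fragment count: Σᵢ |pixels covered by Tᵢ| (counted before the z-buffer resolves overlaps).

T0:
  2·area = 36  (B↔C swapped to make it positive)
  edge (10, 14)→(6, 14): d=(-4,0) right/bottom  bias=-1
  edge (6, 14)→(15, 5): d=(9,-9) top-left  bias=+0
  edge (15, 5)→(10, 14): d=(-5,9) right/bottom  bias=-1
    (8,1)@(17, 3): e=[44,0,-8] → ·  [on edge]
    (7,2)@(15, 5): e=[36,0,0] → ·  [on edge]
    (6,3)@(13, 7): e=[28,0,8] → █  [on edge]
    (7,3)@(15, 7): e=[28,18,-10] → ·
    (5,4)@(11, 9): e=[20,0,16] → █  [on edge]
    (6,4)@(13, 9): e=[20,18,-2] → ·
    (4,5)@(9, 11): e=[12,0,24] → █  [on edge]
    (6,5)@(13, 11): e=[12,36,-12] → ·
    (3,6)@(7, 13): e=[4,0,32] → █  [on edge]
    (5,6)@(11, 13): e=[4,36,-4] → ·
    (2,7)@(5, 15): e=[-4,0,40] → ·  [on edge]
    (3,7)@(7, 15): e=[-4,18,22] → ·
  covered (6 px):
    · · · · · · · · ·
    · · · · · · · · ·
    · · · · · · · · ·
    · · · · · · █ · ·
    · · · · · █ · · ·
    · · · · █ █ · · ·
    · · · █ █ · · · ·
    · · · · · · · · ·
T1:
  2·area = 70
  edge (12, 16)→(14, 3): d=(2,-13) top-left  bias=+0
  edge (14, 3)→(18, 12): d=(4,9) right/bottom  bias=-1
  edge (18, 12)→(12, 16): d=(-6,4) right/bottom  bias=-1
    (7,3)@(15, 7): e=[21,7,42] → █
    (8,3)@(17, 7): e=[47,-11,34] → ·
    (7,4)@(15, 9): e=[25,15,30] → █
    (8,4)@(17, 9): e=[51,-3,22] → ·
    (6,5)@(13, 11): e=[3,41,26] → █
    (8,5)@(17, 11): e=[55,5,10] → █
    (6,6)@(13, 13): e=[7,49,14] → █
    (8,6)@(17, 13): e=[59,13,-2] → ·
    (6,7)@(13, 15): e=[11,57,2] → █
    (7,7)@(15, 15): e=[37,39,-6] → ·
  covered (8 px):
    · · · · · · · · ·
    · · · · · · · · ·
    · · · · · · · · ·
    · · · · · · · █ ·
    · · · · · · · █ ·
    · · · · · · █ █ █
    · · · · · · █ █ ·
    · · · · · · █ · ·
T2:
  2·area = 56  (B↔C swapped to make it positive)
  edge (0, 10)→(10, 4): d=(10,-6) top-left  bias=+0
  edge (10, 4)→(11, 9): d=(1,5) right/bottom  bias=-1
  edge (11, 9)→(0, 10): d=(-11,1) right/bottom  bias=-1
    (7,0)@(15, 1): e=[0,-28,84] → ·  [on edge]
    (4,2)@(9, 5): e=[4,6,46] → █
    (5,2)@(11, 5): e=[16,-4,44] → ·
    (2,3)@(5, 7): e=[0,28,28] → █  [on edge]
    (3,3)@(7, 7): e=[12,18,26] → █
    (5,3)@(11, 7): e=[36,-2,22] → ·
    (1,4)@(3, 9): e=[8,40,8] → █
    (5,4)@(11, 9): e=[56,0,0] → ·  [on edge]
    (1,5)@(3, 11): e=[28,42,-14] → ·
    (2,5)@(5, 11): e=[40,32,-16] → ·
    (3,5)@(7, 11): e=[52,22,-18] → ·
    (4,5)@(9, 11): e=[64,12,-20] → ·
  covered (8 px):
    · · · · · · · · ·
    · · · · · · · · ·
    · · · · █ · · · ·
    · · █ █ █ · · · ·
    · █ █ █ █ · · · ·
    · · · · · · · · ·
    · · · · · · · · ·
    · · · · · · · · ·
T3:
  2·area = 20  (B↔C swapped to make it positive)
  edge (14, 14)→(12, 12): d=(-2,-2) top-left  bias=+0
  edge (12, 12)→(16, 6): d=(4,-6) top-left  bias=+0
  edge (16, 6)→(14, 14): d=(-2,8) right/bottom  bias=-1
    (0,0)@(1, 1): e=[0,-110,130] → ·  [on edge]
    (1,1)@(3, 3): e=[0,-90,110] → ·  [on edge]
    (2,2)@(5, 5): e=[0,-70,90] → ·  [on edge]
    (3,3)@(7, 7): e=[0,-50,70] → ·  [on edge]
    (4,4)@(9, 9): e=[0,-30,50] → ·  [on edge]
    (7,4)@(15, 9): e=[12,6,2] → █
    (8,4)@(17, 9): e=[16,18,-14] → ·
    (5,5)@(11, 11): e=[0,-10,30] → ·  [on edge]
    (6,5)@(13, 11): e=[4,2,14] → █
    (7,5)@(15, 11): e=[8,14,-2] → ·
    (6,6)@(13, 13): e=[0,10,10] → █  [on edge]
    (7,6)@(15, 13): e=[4,22,-6] → ·
    (7,7)@(15, 15): e=[0,30,-10] → ·  [on edge]
  covered (3 px):
    · · · · · · · · ·
    · · · · · · · · ·
    · · · · · · · · ·
    · · · · · · · · ·
    · · · · · · · █ ·
    · · · · · · █ · ·
    · · · · · · █ · ·
    · · · · · · · · ·
T4:
  2·area = 34  (B↔C swapped to make it positive)
  edge (5, 4)→(10, 2): d=(5,-2) top-left  bias=+0
  edge (10, 2)→(2, 12): d=(-8,10) right/bottom  bias=-1
  edge (2, 12)→(5, 4): d=(3,-8) top-left  bias=+0
    (4,1)@(9, 3): e=[3,2,29] → █
    (5,1)@(11, 3): e=[7,-18,45] → ·
    (2,2)@(5, 5): e=[5,26,3] → █
    (3,2)@(7, 5): e=[9,6,19] → █
    (4,2)@(9, 5): e=[13,-14,35] → ·
    (2,3)@(5, 7): e=[15,10,9] → █
    (3,3)@(7, 7): e=[19,-10,25] → ·
    (2,4)@(5, 9): e=[25,-6,15] → ·
  covered (4 px):
    · · · · · · · · ·
    · · · · █ · · · ·
    · · █ █ · · · · ·
    · · █ · · · · · ·
    · · · · · · · · ·
    · · · · · · · · ·
    · · · · · · · · ·
    · · · · · · · · ·

Result: 29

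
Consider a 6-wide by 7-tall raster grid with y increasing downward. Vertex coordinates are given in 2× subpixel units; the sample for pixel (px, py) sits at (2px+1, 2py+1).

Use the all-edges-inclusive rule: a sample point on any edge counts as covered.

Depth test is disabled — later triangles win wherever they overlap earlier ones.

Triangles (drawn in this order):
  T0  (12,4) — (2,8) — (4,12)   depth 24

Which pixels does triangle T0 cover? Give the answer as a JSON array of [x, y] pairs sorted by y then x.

T0:
  2·area = 48  (B↔C swapped to make it positive)
  edge (12, 4)→(4, 12): d=(-8,8) inclusive
  edge (4, 12)→(2, 8): d=(-2,-4) inclusive
  edge (2, 8)→(12, 4): d=(10,-4) inclusive
    (5,2)@(11, 5): e=[0,42,6] → █  [on edge]
    (2,3)@(5, 7): e=[32,14,2] → █
    (3,3)@(7, 7): e=[16,22,10] → █
    (4,3)@(9, 7): e=[0,30,18] → █  [on edge]
    (5,3)@(11, 7): e=[-16,38,26] → ·
    (1,4)@(3, 9): e=[32,2,14] → █
    (3,4)@(7, 9): e=[0,18,30] → █  [on edge]
    (4,4)@(9, 9): e=[-16,26,38] → ·
    (1,5)@(3, 11): e=[16,-2,34] → ·
    (2,5)@(5, 11): e=[0,6,42] → █  [on edge]
    (3,5)@(7, 11): e=[-16,14,50] → ·
    (1,6)@(3, 13): e=[0,-6,54] → ·  [on edge]
  covered (8 px):
    · · · · · ·
    · · · · · ·
    · · · · · █
    · · █ █ █ ·
    · █ █ █ · ·
    · · █ · · ·
    · · · · · ·

Final: [[5,2],[2,3],[3,3],[4,3],[1,4],[2,4],[3,4],[2,5]]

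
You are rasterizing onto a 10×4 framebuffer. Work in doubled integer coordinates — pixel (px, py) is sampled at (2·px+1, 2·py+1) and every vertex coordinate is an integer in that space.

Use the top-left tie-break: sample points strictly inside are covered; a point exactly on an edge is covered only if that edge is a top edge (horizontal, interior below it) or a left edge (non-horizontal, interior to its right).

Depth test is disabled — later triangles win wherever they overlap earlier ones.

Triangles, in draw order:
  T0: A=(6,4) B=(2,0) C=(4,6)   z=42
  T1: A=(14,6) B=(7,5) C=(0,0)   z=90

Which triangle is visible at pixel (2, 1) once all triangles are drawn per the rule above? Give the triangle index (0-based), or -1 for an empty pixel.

T0:
  2·area = 16  (B↔C swapped to make it positive)
  edge (6, 4)→(4, 6): d=(-2,2) right/bottom  bias=-1
  edge (4, 6)→(2, 0): d=(-2,-6) top-left  bias=+0
  edge (2, 0)→(6, 4): d=(4,4) right/bottom  bias=-1
    (1,0)@(3, 1): e=[12,4,0] → ·  [on edge]
    (4,0)@(9, 1): e=[0,40,-24] → ·  [on edge]
    (1,1)@(3, 3): e=[8,0,8] → #  [on edge]
    (2,1)@(5, 3): e=[4,12,0] → ·  [on edge]
    (3,1)@(7, 3): e=[0,24,-8] → ·  [on edge]
    (1,2)@(3, 5): e=[4,-4,16] → ·
    (2,2)@(5, 5): e=[0,8,8] → ·  [on edge]
    (3,2)@(7, 5): e=[-4,20,0] → ·  [on edge]
    (1,3)@(3, 7): e=[0,-8,24] → ·  [on edge]
    (4,3)@(9, 7): e=[-12,28,0] → ·  [on edge]
  covered (1 px):
    · · · · · · · · · ·
    · # · · · · · · · ·
    · · · · · · · · · ·
    · · · · · · · · · ·
T1:
  2·area = 28
  edge (14, 6)→(7, 5): d=(-7,-1) top-left  bias=+0
  edge (7, 5)→(0, 0): d=(-7,-5) top-left  bias=+0
  edge (0, 0)→(14, 6): d=(14,6) right/bottom  bias=-1
    (2,1)@(5, 3): e=[12,4,12] → #
    (3,1)@(7, 3): e=[14,14,0] → ·  [on edge]
    (2,2)@(5, 5): e=[-2,-10,40] → ·
    (3,2)@(7, 5): e=[0,0,28] → #  [on edge]
    (4,2)@(9, 5): e=[2,10,16] → #
    (5,2)@(11, 5): e=[4,20,4] → #
    (6,2)@(13, 5): e=[6,30,-8] → ·
    (3,3)@(7, 7): e=[-14,-14,56] → ·
    (4,3)@(9, 7): e=[-12,-4,44] → ·
    (5,3)@(11, 7): e=[-10,6,32] → ·
  covered (4 px):
    · · · · · · · · · ·
    · · # · · · · · · ·
    · · · # # # · · · ·
    · · · · · · · · · ·

Z-buffer (winner per pixel, '.' = empty):
  . . . . . . . . . .
  . 0 1 . . . . . . .
  . . . 1 1 1 . . . .
  . . . . . . . . . .

Result: 1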